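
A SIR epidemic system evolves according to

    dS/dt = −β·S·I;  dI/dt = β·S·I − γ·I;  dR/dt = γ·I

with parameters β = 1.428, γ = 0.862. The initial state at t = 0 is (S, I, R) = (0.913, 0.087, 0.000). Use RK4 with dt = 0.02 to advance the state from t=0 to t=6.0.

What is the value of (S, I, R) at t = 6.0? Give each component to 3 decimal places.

(S, I, R) = (0.338, 0.062, 0.600)

t=0.000: state=(0.913, 0.087, 0.000)
step 1 (dt=0.02): k1=(-0.113, 0.038, 0.075), k2=(-0.114, 0.038, 0.075), k3=(-0.114, 0.038, 0.075), k4=(-0.114, 0.038, 0.076); state += dt/6·(k1+2k2+2k3+k4)
t=0.020: state=(0.911, 0.088, 0.002)
t=0.040: state=(0.908, 0.089, 0.003)
t=0.060: state=(0.906, 0.089, 0.005)
continuing one RK4 step at a time; state shown every 10 steps (Δt=0.2):
t=0.200: state=(0.890, 0.095, 0.016)
t=0.400: state=(0.865, 0.102, 0.033)
t=0.600: state=(0.839, 0.110, 0.051)
t=0.800: state=(0.812, 0.117, 0.071)
t=1.000: state=(0.785, 0.124, 0.091)
t=1.200: state=(0.757, 0.130, 0.113)
t=1.400: state=(0.729, 0.135, 0.136)
t=1.600: state=(0.701, 0.140, 0.160)
t=1.800: state=(0.673, 0.143, 0.184)
t=2.000: state=(0.646, 0.145, 0.209)
t=2.200: state=(0.619, 0.146, 0.234)
t=2.400: state=(0.594, 0.147, 0.259)
t=2.600: state=(0.570, 0.146, 0.285)
t=2.800: state=(0.547, 0.144, 0.310)
t=3.000: state=(0.525, 0.141, 0.334)
t=3.200: state=(0.504, 0.137, 0.358)
t=3.400: state=(0.485, 0.133, 0.381)
t=3.600: state=(0.468, 0.128, 0.404)
t=3.800: state=(0.451, 0.123, 0.426)
t=4.000: state=(0.436, 0.118, 0.447)
t=4.200: state=(0.422, 0.112, 0.466)
t=4.400: state=(0.409, 0.106, 0.485)
t=4.600: state=(0.397, 0.100, 0.503)
t=4.800: state=(0.386, 0.094, 0.520)
t=5.000: state=(0.376, 0.089, 0.535)
t=5.200: state=(0.367, 0.083, 0.550)
t=5.400: state=(0.359, 0.077, 0.564)
t=5.600: state=(0.351, 0.072, 0.577)
t=5.800: state=(0.344, 0.067, 0.589)
t=6.000: state=(0.338, 0.062, 0.600)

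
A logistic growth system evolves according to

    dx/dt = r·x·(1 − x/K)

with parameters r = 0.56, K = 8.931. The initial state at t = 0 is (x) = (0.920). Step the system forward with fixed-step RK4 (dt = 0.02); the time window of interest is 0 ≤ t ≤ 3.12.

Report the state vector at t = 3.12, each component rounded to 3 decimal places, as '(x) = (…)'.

t=0.000: state=(0.920)
step 1 (dt=0.02): k1=(0.462), k2=(0.464), k3=(0.464), k4=(0.466); state += dt/6·(k1+2k2+2k3+k4)
t=0.020: state=(0.929)
t=0.040: state=(0.939)
t=0.060: state=(0.948)
continuing one RK4 step at a time; state shown every 10 steps (Δt=0.2):
t=0.200: state=(1.017)
t=0.400: state=(1.122)
t=0.600: state=(1.237)
t=0.800: state=(1.361)
t=1.000: state=(1.495)
t=1.200: state=(1.640)
t=1.400: state=(1.795)
t=1.600: state=(1.961)
t=1.800: state=(2.138)
t=2.000: state=(2.325)
t=2.200: state=(2.523)
t=2.400: state=(2.730)
t=2.600: state=(2.947)
t=2.800: state=(3.172)
t=3.000: state=(3.405)
t=3.120: state=(3.548)

(x) = (3.548)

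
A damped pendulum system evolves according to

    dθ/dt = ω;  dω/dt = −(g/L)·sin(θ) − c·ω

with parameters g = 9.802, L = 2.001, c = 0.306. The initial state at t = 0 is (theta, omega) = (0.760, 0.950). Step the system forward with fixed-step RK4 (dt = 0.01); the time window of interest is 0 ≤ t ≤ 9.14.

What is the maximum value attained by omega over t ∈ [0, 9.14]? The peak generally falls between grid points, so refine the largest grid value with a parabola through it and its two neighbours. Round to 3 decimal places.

max omega = 1.358

t=0.000: state=(0.760, 0.950)
step 1 (dt=0.01): k1=(0.950, -3.665), k2=(0.932, -3.677), k3=(0.932, -3.676), k4=(0.913, -3.687); state += dt/6·(k1+2k2+2k3+k4)
t=0.010: state=(0.769, 0.913)
t=0.020: state=(0.778, 0.876)
t=0.030: state=(0.787, 0.839)
continuing one RK4 step at a time; state shown every 50 steps (Δt=0.5):
t=0.500: state=(0.767, -0.876)
t=1.000: state=(0.054, -1.690)
t=1.500: state=(-0.610, -0.731)
t=2.000: state=(-0.589, 0.770)
t=2.500: state=(0.001, 1.344)
t=3.000: state=(0.506, 0.497)
t=3.500: state=(0.440, -0.707)
t=4.000: state=(-0.054, -1.056)
t=4.500: state=(-0.423, -0.292)
t=5.000: state=(-0.317, 0.650)
t=5.500: state=(0.093, 0.814)
t=6.000: state=(0.350, 0.130)
t=6.500: state=(0.218, -0.586)
t=7.000: state=(-0.116, -0.610)
t=7.500: state=(-0.285, -0.011)
t=8.000: state=(-0.141, 0.515)
t=8.500: state=(0.126, 0.443)
t=9.000: state=(0.226, -0.069)
t=9.140: state=(0.206, -0.212)
largest grid value and its neighbours: omega(2.430)=1.35762, omega(2.440)=1.35771, omega(2.450)=1.35714
parabola through these three points peaks at t≈2.436 with omega≈1.35775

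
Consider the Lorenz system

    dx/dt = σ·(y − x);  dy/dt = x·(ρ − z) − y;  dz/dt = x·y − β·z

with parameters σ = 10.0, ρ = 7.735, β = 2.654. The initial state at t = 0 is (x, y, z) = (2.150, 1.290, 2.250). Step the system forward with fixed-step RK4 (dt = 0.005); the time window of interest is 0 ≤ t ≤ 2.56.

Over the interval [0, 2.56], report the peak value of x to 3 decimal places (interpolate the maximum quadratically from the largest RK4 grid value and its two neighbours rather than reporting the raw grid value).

max x = 6.304

t=0.000: state=(2.150, 1.290, 2.250)
step 1 (dt=0.005): k1=(-8.600, 10.503, -3.198), k2=(-8.122, 10.376, -3.149), k3=(-8.138, 10.382, -3.148), k4=(-7.674, 10.261, -3.099); state += dt/6·(k1+2k2+2k3+k4)
t=0.005: state=(2.109, 1.342, 2.234)
t=0.010: state=(2.073, 1.393, 2.219)
t=0.015: state=(2.041, 1.442, 2.204)
continuing one RK4 step at a time; state shown every 20 steps (Δt=0.1):
t=0.100: state=(1.953, 2.214, 2.031)
t=0.200: state=(2.465, 3.184, 2.080)
t=0.300: state=(3.347, 4.376, 2.568)
t=0.400: state=(4.479, 5.677, 3.724)
t=0.500: state=(5.618, 6.611, 5.647)
t=0.600: state=(6.275, 6.513, 7.857)
t=0.700: state=(6.028, 5.330, 9.285)
t=0.800: state=(5.056, 3.925, 9.363)
t=0.900: state=(3.973, 3.011, 8.523)
t=1.000: state=(3.206, 2.643, 7.403)
t=1.100: state=(2.833, 2.637, 6.362)
t=1.200: state=(2.783, 2.865, 5.549)
t=1.300: state=(2.975, 3.268, 5.027)
t=1.400: state=(3.353, 3.808, 4.839)
t=1.500: state=(3.864, 4.417, 5.022)
t=1.600: state=(4.423, 4.966, 5.575)
t=1.700: state=(4.896, 5.272, 6.397)
t=1.800: state=(5.128, 5.200, 7.239)
t=1.900: state=(5.036, 4.792, 7.797)
t=2.000: state=(4.687, 4.263, 7.912)
t=2.100: state=(4.250, 3.828, 7.644)
t=2.200: state=(3.884, 3.587, 7.173)
t=2.300: state=(3.669, 3.538, 6.672)
t=2.400: state=(3.618, 3.645, 6.259)
t=2.500: state=(3.710, 3.862, 6.004)
t=2.560: state=(3.818, 4.024, 5.944)
largest grid value and its neighbours: x(0.620)=6.30292, x(0.625)=6.30374, x(0.630)=6.30207
parabola through these three points peaks at t≈0.624 with x≈6.30378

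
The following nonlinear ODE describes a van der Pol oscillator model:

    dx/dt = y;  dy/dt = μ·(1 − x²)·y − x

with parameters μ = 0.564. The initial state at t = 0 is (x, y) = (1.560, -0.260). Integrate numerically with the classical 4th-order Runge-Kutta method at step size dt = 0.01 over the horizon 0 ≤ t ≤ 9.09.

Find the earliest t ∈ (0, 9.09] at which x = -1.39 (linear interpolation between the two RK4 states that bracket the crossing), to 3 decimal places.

t = 2.184

t=0.000: state=(1.560, -0.260)
step 1 (dt=0.01): k1=(-0.260, -1.350), k2=(-0.267, -1.344), k3=(-0.267, -1.344), k4=(-0.273, -1.338); state += dt/6·(k1+2k2+2k3+k4)
t=0.010: state=(1.557, -0.273)
t=0.020: state=(1.555, -0.287)
t=0.030: state=(1.552, -0.300)
continuing one RK4 step at a time; state shown every 50 steps (Δt=0.5):
t=0.500: state=(1.282, -0.821)
t=1.000: state=(0.748, -1.323)
t=1.500: state=(-0.054, -1.882)
t=2.000: state=(-1.058, -1.949)
t=2.180: state=(-1.384, -1.637)
next step: t=2.190: state=(-1.400, -1.615) — x has crossed -1.39
linear interpolation between t=2.180 (-1.38376) and t=2.190 (-1.40002) → t≈2.184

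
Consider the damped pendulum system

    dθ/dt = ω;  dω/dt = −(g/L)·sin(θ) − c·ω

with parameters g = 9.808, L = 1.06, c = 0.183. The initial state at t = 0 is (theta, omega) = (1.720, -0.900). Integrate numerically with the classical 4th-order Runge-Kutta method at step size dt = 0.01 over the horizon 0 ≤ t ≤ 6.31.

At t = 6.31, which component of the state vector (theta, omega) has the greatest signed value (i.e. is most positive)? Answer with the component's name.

largest component: omega

t=0.000: state=(1.720, -0.900)
step 1 (dt=0.01): k1=(-0.900, -8.985), k2=(-0.945, -8.983), k3=(-0.945, -8.984), k4=(-0.990, -8.981); state += dt/6·(k1+2k2+2k3+k4)
t=0.010: state=(1.711, -0.990)
t=0.020: state=(1.700, -1.080)
t=0.030: state=(1.689, -1.169)
continuing one RK4 step at a time; state shown every 25 steps (Δt=0.25):
t=0.250: state=(1.217, -3.093)
t=0.500: state=(0.240, -4.440)
t=0.750: state=(-0.810, -3.588)
t=1.000: state=(-1.441, -1.377)
t=1.250: state=(-1.493, 0.942)
t=1.500: state=(-0.986, 3.043)
t=1.750: state=(-0.063, 4.032)
t=2.000: state=(0.850, 2.961)
t=2.250: state=(1.328, 0.797)
t=2.500: state=(1.245, -1.434)
t=2.750: state=(0.645, -3.220)
t=3.000: state=(-0.239, -3.524)
t=3.250: state=(-0.963, -2.054)
t=3.500: state=(-1.213, 0.081)
t=3.750: state=(-0.932, 2.100)
t=4.000: state=(-0.233, 3.265)
t=4.250: state=(0.554, 2.736)
t=4.500: state=(1.030, 0.959)
t=4.750: state=(1.015, -1.060)
t=5.000: state=(0.536, -2.630)
t=5.250: state=(-0.190, -2.899)
t=5.500: state=(-0.785, -1.671)
t=5.750: state=(-0.973, 0.198)
t=6.000: state=(-0.699, 1.913)
t=6.250: state=(-0.093, 2.715)
t=6.310: state=(0.070, 2.692)
compare at T: theta=0.070, omega=2.692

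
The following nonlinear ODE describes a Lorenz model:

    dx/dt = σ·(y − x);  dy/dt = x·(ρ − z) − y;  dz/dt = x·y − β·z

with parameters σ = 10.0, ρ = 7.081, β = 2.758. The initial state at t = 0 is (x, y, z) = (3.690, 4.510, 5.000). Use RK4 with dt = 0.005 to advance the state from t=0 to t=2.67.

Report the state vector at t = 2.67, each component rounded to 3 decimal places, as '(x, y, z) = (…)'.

(x, y, z) = (4.195, 4.205, 6.127)

t=0.000: state=(3.690, 4.510, 5.000)
step 1 (dt=0.005): k1=(8.200, 3.169, 2.852), k2=(8.074, 3.177, 2.954), k3=(8.078, 3.176, 2.952), k4=(7.955, 3.182, 3.053); state += dt/6·(k1+2k2+2k3+k4)
t=0.005: state=(3.730, 4.526, 5.015)
t=0.010: state=(3.770, 4.542, 5.031)
t=0.015: state=(3.808, 4.558, 5.047)
continuing one RK4 step at a time; state shown every 20 steps (Δt=0.1):
t=0.100: state=(4.320, 4.800, 5.448)
t=0.200: state=(4.677, 4.911, 6.065)
t=0.300: state=(4.785, 4.768, 6.621)
t=0.400: state=(4.660, 4.440, 6.932)
t=0.500: state=(4.383, 4.069, 6.939)
t=0.600: state=(4.072, 3.780, 6.708)
t=0.700: state=(3.823, 3.624, 6.359)
t=0.800: state=(3.682, 3.601, 6.003)
t=0.900: state=(3.658, 3.687, 5.720)
t=1.000: state=(3.732, 3.847, 5.556)
t=1.100: state=(3.876, 4.042, 5.529)
t=1.200: state=(4.050, 4.226, 5.632)
t=1.300: state=(4.213, 4.357, 5.830)
t=1.400: state=(4.326, 4.402, 6.066)
t=1.500: state=(4.362, 4.358, 6.272)
t=1.600: state=(4.322, 4.249, 6.395)
t=1.700: state=(4.227, 4.116, 6.416)
t=1.800: state=(4.112, 4.000, 6.345)
t=1.900: state=(4.012, 3.927, 6.219)
t=2.000: state=(3.948, 3.906, 6.079)
t=2.100: state=(3.929, 3.933, 5.961)
t=2.200: state=(3.953, 3.994, 5.888)
t=2.300: state=(4.007, 4.071, 5.872)
t=2.400: state=(4.075, 4.143, 5.908)
t=2.500: state=(4.138, 4.193, 5.982)
t=2.600: state=(4.181, 4.212, 6.070)
t=2.670: state=(4.195, 4.205, 6.127)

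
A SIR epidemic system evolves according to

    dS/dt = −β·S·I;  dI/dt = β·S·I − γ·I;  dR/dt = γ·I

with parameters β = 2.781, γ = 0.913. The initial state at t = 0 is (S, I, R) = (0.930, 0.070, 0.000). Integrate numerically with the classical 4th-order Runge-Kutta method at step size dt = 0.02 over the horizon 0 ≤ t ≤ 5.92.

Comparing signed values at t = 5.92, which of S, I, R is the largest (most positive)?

t=0.000: state=(0.930, 0.070, 0.000)
step 1 (dt=0.02): k1=(-0.181, 0.117, 0.064), k2=(-0.184, 0.119, 0.065), k3=(-0.184, 0.119, 0.065), k4=(-0.186, 0.120, 0.066); state += dt/6·(k1+2k2+2k3+k4)
t=0.020: state=(0.926, 0.072, 0.001)
t=0.040: state=(0.923, 0.075, 0.003)
t=0.060: state=(0.919, 0.077, 0.004)
continuing one RK4 step at a time; state shown every 10 steps (Δt=0.2):
t=0.200: state=(0.888, 0.097, 0.015)
t=0.400: state=(0.834, 0.130, 0.036)
t=0.600: state=(0.768, 0.169, 0.063)
t=0.800: state=(0.690, 0.212, 0.098)
t=1.000: state=(0.607, 0.253, 0.140)
t=1.200: state=(0.522, 0.289, 0.190)
t=1.400: state=(0.441, 0.314, 0.245)
t=1.600: state=(0.369, 0.328, 0.304)
t=1.800: state=(0.307, 0.329, 0.364)
t=2.000: state=(0.256, 0.321, 0.423)
t=2.200: state=(0.215, 0.304, 0.481)
t=2.400: state=(0.183, 0.283, 0.534)
t=2.600: state=(0.157, 0.259, 0.584)
t=2.800: state=(0.137, 0.234, 0.629)
t=3.000: state=(0.121, 0.210, 0.669)
t=3.200: state=(0.108, 0.186, 0.705)
t=3.400: state=(0.098, 0.164, 0.737)
t=3.600: state=(0.090, 0.144, 0.766)
t=3.800: state=(0.084, 0.126, 0.790)
t=4.000: state=(0.078, 0.110, 0.812)
t=4.200: state=(0.074, 0.095, 0.830)
t=4.400: state=(0.071, 0.083, 0.847)
t=4.600: state=(0.068, 0.072, 0.861)
t=4.800: state=(0.065, 0.062, 0.873)
t=5.000: state=(0.063, 0.053, 0.883)
t=5.200: state=(0.061, 0.046, 0.893)
t=5.400: state=(0.060, 0.040, 0.900)
t=5.600: state=(0.059, 0.034, 0.907)
t=5.800: state=(0.058, 0.029, 0.913)
t=5.920: state=(0.057, 0.027, 0.916)
compare at T: S=0.057, I=0.027, R=0.916

largest component: R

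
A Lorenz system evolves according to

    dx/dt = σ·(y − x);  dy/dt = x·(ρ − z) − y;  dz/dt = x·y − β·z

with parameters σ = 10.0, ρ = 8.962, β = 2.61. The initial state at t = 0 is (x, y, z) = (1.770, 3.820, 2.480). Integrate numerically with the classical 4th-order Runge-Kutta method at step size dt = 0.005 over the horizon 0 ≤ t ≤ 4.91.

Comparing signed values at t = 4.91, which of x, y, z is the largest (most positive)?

t=0.000: state=(1.770, 3.820, 2.480)
step 1 (dt=0.005): k1=(20.500, 7.653, 0.289), k2=(20.179, 7.965, 0.517), k3=(20.195, 7.958, 0.514), k4=(19.888, 8.263, 0.742); state += dt/6·(k1+2k2+2k3+k4)
t=0.005: state=(1.871, 3.860, 2.483)
t=0.010: state=(1.969, 3.903, 2.487)
t=0.015: state=(2.064, 3.948, 2.494)
continuing one RK4 step at a time; state shown every 40 steps (Δt=0.2):
t=0.200: state=(5.088, 6.716, 4.556)
t=0.400: state=(7.159, 7.038, 10.299)
t=0.600: state=(4.786, 3.234, 10.864)
t=0.800: state=(2.763, 2.330, 7.844)
t=1.000: state=(2.711, 3.014, 5.722)
t=1.200: state=(3.808, 4.570, 5.330)
t=1.400: state=(5.416, 6.091, 7.214)
t=1.600: state=(5.755, 5.355, 9.606)
t=1.800: state=(4.434, 3.757, 9.216)
t=2.000: state=(3.604, 3.474, 7.591)
t=2.200: state=(3.825, 4.136, 6.657)
t=2.400: state=(4.643, 5.080, 7.047)
t=2.600: state=(5.226, 5.296, 8.329)
t=2.800: state=(4.893, 4.557, 8.873)
t=3.000: state=(4.252, 4.020, 8.237)
t=3.200: state=(4.085, 4.147, 7.476)
t=3.400: state=(4.410, 4.636, 7.343)
t=3.600: state=(4.818, 4.955, 7.868)
t=3.800: state=(4.854, 4.757, 8.381)
t=4.000: state=(4.548, 4.383, 8.300)
t=4.200: state=(4.326, 4.287, 7.878)
t=4.400: state=(4.393, 4.485, 7.636)
t=4.600: state=(4.613, 4.717, 7.780)
t=4.800: state=(4.728, 4.729, 8.087)
t=4.910: state=(4.695, 4.639, 8.181)
compare at T: x=4.695, y=4.639, z=8.181

largest component: z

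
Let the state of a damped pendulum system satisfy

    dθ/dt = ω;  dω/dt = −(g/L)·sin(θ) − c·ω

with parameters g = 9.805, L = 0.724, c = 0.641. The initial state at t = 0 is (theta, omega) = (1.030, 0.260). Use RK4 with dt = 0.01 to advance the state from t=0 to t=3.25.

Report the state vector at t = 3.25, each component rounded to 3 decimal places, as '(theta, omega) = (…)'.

(theta, omega) = (0.142, 1.159)

t=0.000: state=(1.030, 0.260)
step 1 (dt=0.01): k1=(0.260, -11.777), k2=(0.201, -11.748), k3=(0.201, -11.746), k4=(0.143, -11.716); state += dt/6·(k1+2k2+2k3+k4)
t=0.010: state=(1.032, 0.143)
t=0.020: state=(1.033, 0.026)
t=0.030: state=(1.033, -0.090)
continuing one RK4 step at a time; state shown every 20 steps (Δt=0.2):
t=0.200: state=(0.859, -1.878)
t=0.400: state=(0.340, -3.100)
t=0.600: state=(-0.275, -2.777)
t=0.800: state=(-0.687, -1.207)
t=1.000: state=(-0.739, 0.661)
t=1.200: state=(-0.455, 2.047)
t=1.400: state=(0.007, 2.360)
t=1.600: state=(0.410, 1.507)
t=1.800: state=(0.571, 0.072)
t=2.000: state=(0.449, -1.221)
t=2.200: state=(0.130, -1.812)
t=2.400: state=(-0.213, -1.466)
t=2.600: state=(-0.412, -0.464)
t=2.800: state=(-0.392, 0.629)
t=3.000: state=(-0.189, 1.302)
t=3.200: state=(0.081, 1.274)
t=3.250: state=(0.142, 1.159)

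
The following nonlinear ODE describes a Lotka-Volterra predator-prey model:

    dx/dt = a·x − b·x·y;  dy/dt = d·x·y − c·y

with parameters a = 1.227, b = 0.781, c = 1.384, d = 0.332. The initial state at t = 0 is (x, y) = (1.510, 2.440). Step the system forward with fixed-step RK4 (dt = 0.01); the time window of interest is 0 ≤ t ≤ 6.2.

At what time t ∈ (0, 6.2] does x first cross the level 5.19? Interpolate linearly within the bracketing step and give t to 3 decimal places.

t=0.000: state=(1.510, 2.440)
step 1 (dt=0.01): k1=(-1.025, -2.154), k2=(-1.009, -2.148), k3=(-1.009, -2.148), k4=(-0.993, -2.143); state += dt/6·(k1+2k2+2k3+k4)
t=0.010: state=(1.500, 2.419)
t=0.020: state=(1.490, 2.397)
t=0.030: state=(1.481, 2.376)
continuing one RK4 step at a time; state shown every 25 steps (Δt=0.25):
t=0.250: state=(1.340, 1.941)
t=0.500: state=(1.299, 1.531)
t=0.750: state=(1.353, 1.209)
t=1.000: state=(1.490, 0.962)
t=1.250: state=(1.710, 0.776)
t=1.500: state=(2.025, 0.641)
t=1.750: state=(2.452, 0.546)
t=2.000: state=(3.015, 0.484)
t=2.250: state=(3.742, 0.453)
t=2.500: state=(4.657, 0.453)
t=2.620: state=(5.169, 0.467)
next step: t=2.630: state=(5.214, 0.468) — x has crossed 5.19
linear interpolation between t=2.620 (5.16883) and t=2.630 (5.21357) → t≈2.625

t = 2.625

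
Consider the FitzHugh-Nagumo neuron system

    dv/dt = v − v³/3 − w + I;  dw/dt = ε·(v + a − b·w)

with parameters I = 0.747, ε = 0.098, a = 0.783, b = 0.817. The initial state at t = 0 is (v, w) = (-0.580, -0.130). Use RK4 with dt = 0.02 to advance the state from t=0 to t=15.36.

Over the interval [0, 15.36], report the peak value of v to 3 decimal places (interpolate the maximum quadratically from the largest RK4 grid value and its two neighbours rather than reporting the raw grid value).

t=0.000: state=(-0.580, -0.130)
step 1 (dt=0.02): k1=(0.362, 0.030), k2=(0.364, 0.031), k3=(0.364, 0.031), k4=(0.366, 0.031); state += dt/6·(k1+2k2+2k3+k4)
t=0.020: state=(-0.573, -0.129)
t=0.040: state=(-0.565, -0.129)
t=0.060: state=(-0.558, -0.128)
continuing one RK4 step at a time; state shown every 25 steps (Δt=0.5):
t=0.500: state=(-0.366, -0.110)
t=1.000: state=(-0.053, -0.079)
t=1.500: state=(0.433, -0.030)
t=2.000: state=(1.095, 0.045)
t=2.500: state=(1.647, 0.148)
t=3.000: state=(1.864, 0.266)
t=3.500: state=(1.897, 0.384)
t=4.000: state=(1.873, 0.497)
t=4.500: state=(1.835, 0.604)
t=5.000: state=(1.793, 0.705)
t=5.500: state=(1.749, 0.800)
t=6.000: state=(1.705, 0.889)
t=6.500: state=(1.660, 0.973)
t=7.000: state=(1.614, 1.051)
t=7.500: state=(1.568, 1.124)
t=8.000: state=(1.521, 1.191)
t=8.500: state=(1.472, 1.254)
t=9.000: state=(1.422, 1.312)
t=9.500: state=(1.370, 1.365)
t=10.000: state=(1.316, 1.414)
t=10.500: state=(1.259, 1.458)
t=11.000: state=(1.199, 1.497)
t=11.500: state=(1.133, 1.532)
t=12.000: state=(1.061, 1.562)
t=12.500: state=(0.980, 1.588)
t=13.000: state=(0.885, 1.608)
t=13.500: state=(0.770, 1.622)
t=14.000: state=(0.623, 1.630)
t=14.500: state=(0.419, 1.629)
t=15.000: state=(0.116, 1.616)
t=15.360: state=(-0.207, 1.596)
largest grid value and its neighbours: v(3.420)=1.89725, v(3.440)=1.89726, v(3.460)=1.89718
parabola through these three points peaks at t≈3.432 with v≈1.89727

max v = 1.897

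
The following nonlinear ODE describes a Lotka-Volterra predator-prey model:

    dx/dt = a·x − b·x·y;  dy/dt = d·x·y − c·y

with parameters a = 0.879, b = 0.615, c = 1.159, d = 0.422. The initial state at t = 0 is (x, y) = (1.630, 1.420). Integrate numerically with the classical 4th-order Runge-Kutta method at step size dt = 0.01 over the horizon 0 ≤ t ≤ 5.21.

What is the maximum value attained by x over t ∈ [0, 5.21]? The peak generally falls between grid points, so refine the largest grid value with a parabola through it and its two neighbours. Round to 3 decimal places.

max x = 4.284

t=0.000: state=(1.630, 1.420)
step 1 (dt=0.01): k1=(0.009, -0.669), k2=(0.013, -0.667), k3=(0.013, -0.667), k4=(0.016, -0.666); state += dt/6·(k1+2k2+2k3+k4)
t=0.010: state=(1.630, 1.413)
t=0.020: state=(1.630, 1.407)
t=0.030: state=(1.631, 1.400)
continuing one RK4 step at a time; state shown every 20 steps (Δt=0.2):
t=0.200: state=(1.645, 1.293)
t=0.400: state=(1.685, 1.180)
t=0.600: state=(1.748, 1.081)
t=0.800: state=(1.834, 0.998)
t=1.000: state=(1.943, 0.928)
t=1.200: state=(2.074, 0.871)
t=1.400: state=(2.227, 0.829)
t=1.600: state=(2.403, 0.799)
t=1.800: state=(2.599, 0.782)
t=2.000: state=(2.816, 0.780)
t=2.200: state=(3.048, 0.792)
t=2.400: state=(3.291, 0.821)
t=2.600: state=(3.537, 0.868)
t=2.800: state=(3.775, 0.938)
t=3.000: state=(3.988, 1.032)
t=3.200: state=(4.157, 1.155)
t=3.400: state=(4.261, 1.307)
t=3.600: state=(4.279, 1.488)
t=3.800: state=(4.197, 1.689)
t=4.000: state=(4.014, 1.895)
t=4.200: state=(3.745, 2.086)
t=4.400: state=(3.420, 2.239)
t=4.600: state=(3.075, 2.336)
t=4.800: state=(2.743, 2.368)
t=5.000: state=(2.447, 2.337)
t=5.200: state=(2.199, 2.255)
t=5.210: state=(2.188, 2.249)
largest grid value and its neighbours: x(3.530)=4.28379, x(3.540)=4.28387, x(3.550)=4.28370
parabola through these three points peaks at t≈3.538 with x≈4.28387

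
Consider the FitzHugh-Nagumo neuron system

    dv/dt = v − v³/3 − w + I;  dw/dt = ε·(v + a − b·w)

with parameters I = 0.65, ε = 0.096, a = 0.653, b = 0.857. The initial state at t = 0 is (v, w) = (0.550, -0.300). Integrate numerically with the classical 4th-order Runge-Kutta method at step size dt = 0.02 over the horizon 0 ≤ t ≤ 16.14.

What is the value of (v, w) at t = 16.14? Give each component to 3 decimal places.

(v, w) = (-1.051, 1.381)

t=0.000: state=(0.550, -0.300)
step 1 (dt=0.02): k1=(1.445, 0.140), k2=(1.453, 0.141), k3=(1.453, 0.141), k4=(1.462, 0.143); state += dt/6·(k1+2k2+2k3+k4)
t=0.020: state=(0.579, -0.297)
t=0.040: state=(0.608, -0.294)
t=0.060: state=(0.638, -0.291)
continuing one RK4 step at a time; state shown every 50 steps (Δt=1):
t=1.000: state=(1.816, -0.099)
t=2.000: state=(1.959, 0.148)
t=3.000: state=(1.889, 0.374)
t=4.000: state=(1.806, 0.575)
t=5.000: state=(1.723, 0.752)
t=6.000: state=(1.638, 0.908)
t=7.000: state=(1.552, 1.043)
t=8.000: state=(1.463, 1.160)
t=9.000: state=(1.370, 1.259)
t=10.000: state=(1.270, 1.341)
t=11.000: state=(1.160, 1.408)
t=12.000: state=(1.031, 1.458)
t=13.000: state=(0.868, 1.490)
t=14.000: state=(0.629, 1.503)
t=15.000: state=(0.181, 1.484)
t=16.000: state=(-0.855, 1.401)
t=16.140: state=(-1.051, 1.381)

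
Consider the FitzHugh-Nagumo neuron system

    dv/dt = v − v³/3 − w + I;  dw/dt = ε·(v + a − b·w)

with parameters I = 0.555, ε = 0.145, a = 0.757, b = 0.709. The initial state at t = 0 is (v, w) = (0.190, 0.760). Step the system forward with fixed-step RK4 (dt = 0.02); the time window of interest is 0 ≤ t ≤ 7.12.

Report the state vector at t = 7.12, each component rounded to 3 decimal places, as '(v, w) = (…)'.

(v, w) = (-1.539, 0.140)

t=0.000: state=(0.190, 0.760)
step 1 (dt=0.02): k1=(-0.017, 0.059), k2=(-0.018, 0.059), k3=(-0.018, 0.059), k4=(-0.019, 0.059); state += dt/6·(k1+2k2+2k3+k4)
t=0.020: state=(0.190, 0.761)
t=0.040: state=(0.189, 0.762)
t=0.060: state=(0.189, 0.764)
continuing one RK4 step at a time; state shown every 25 steps (Δt=0.5):
t=0.500: state=(0.170, 0.788)
t=1.000: state=(0.121, 0.813)
t=1.500: state=(0.027, 0.831)
t=2.000: state=(-0.138, 0.839)
t=2.500: state=(-0.407, 0.832)
t=3.000: state=(-0.797, 0.802)
t=3.500: state=(-1.232, 0.743)
t=4.000: state=(-1.542, 0.660)
t=4.500: state=(-1.672, 0.566)
t=5.000: state=(-1.695, 0.472)
t=5.500: state=(-1.674, 0.383)
t=6.000: state=(-1.638, 0.300)
t=6.500: state=(-1.595, 0.224)
t=7.000: state=(-1.550, 0.155)
t=7.120: state=(-1.539, 0.140)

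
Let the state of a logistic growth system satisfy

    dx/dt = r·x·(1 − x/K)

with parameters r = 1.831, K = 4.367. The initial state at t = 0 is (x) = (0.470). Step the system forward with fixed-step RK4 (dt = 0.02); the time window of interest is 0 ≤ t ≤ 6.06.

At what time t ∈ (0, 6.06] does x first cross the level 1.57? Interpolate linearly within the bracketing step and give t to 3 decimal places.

t = 0.840

t=0.000: state=(0.470)
step 1 (dt=0.02): k1=(0.768), k2=(0.779), k3=(0.779), k4=(0.790); state += dt/6·(k1+2k2+2k3+k4)
t=0.020: state=(0.486)
t=0.040: state=(0.502)
t=0.060: state=(0.518)
continuing one RK4 step at a time; state shown every 10 steps (Δt=0.2):
t=0.200: state=(0.647)
t=0.400: state=(0.876)
t=0.600: state=(1.160)
t=0.800: state=(1.497)
t=0.820: state=(1.534)
next step: t=0.840: state=(1.570) — x has crossed 1.57
linear interpolation between t=0.820 (1.53365) and t=0.840 (1.57028) → t≈0.840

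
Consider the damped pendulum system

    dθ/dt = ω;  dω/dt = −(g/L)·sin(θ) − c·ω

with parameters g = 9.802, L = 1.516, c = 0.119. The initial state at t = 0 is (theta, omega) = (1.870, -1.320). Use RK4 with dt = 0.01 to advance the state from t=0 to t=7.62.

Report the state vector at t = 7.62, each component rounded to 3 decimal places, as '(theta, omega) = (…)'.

t=0.000: state=(1.870, -1.320)
step 1 (dt=0.01): k1=(-1.320, -6.021), k2=(-1.350, -6.030), k3=(-1.350, -6.030), k4=(-1.380, -6.039); state += dt/6·(k1+2k2+2k3+k4)
t=0.010: state=(1.856, -1.380)
t=0.020: state=(1.842, -1.441)
t=0.030: state=(1.828, -1.501)
continuing one RK4 step at a time; state shown every 25 steps (Δt=0.25):
t=0.250: state=(1.349, -2.852)
t=0.500: state=(0.473, -4.007)
t=0.750: state=(-0.540, -3.829)
t=1.000: state=(-1.338, -2.438)
t=1.250: state=(-1.740, -0.784)
t=1.500: state=(-1.737, 0.799)
t=1.750: state=(-1.341, 2.358)
t=2.000: state=(-0.583, 3.585)
t=2.250: state=(0.353, 3.655)
t=2.500: state=(1.136, 2.466)
t=2.750: state=(1.551, 0.841)
t=3.000: state=(1.559, -0.775)
t=3.250: state=(1.169, -2.311)
t=3.500: state=(0.440, -3.387)
t=3.750: state=(-0.424, -3.294)
t=4.000: state=(-1.112, -2.083)
t=4.250: state=(-1.435, -0.491)
t=4.500: state=(-1.358, 1.100)
t=4.750: state=(-0.899, 2.513)
t=5.000: state=(-0.158, 3.242)
t=5.250: state=(0.619, 2.774)
t=5.500: state=(1.157, 1.444)
t=5.750: state=(1.323, -0.119)
t=6.000: state=(1.102, -1.620)
t=6.250: state=(0.543, -2.748)
t=6.500: state=(-0.193, -2.942)
t=6.750: state=(-0.836, -2.058)
t=7.000: state=(-1.177, -0.633)
t=7.250: state=(-1.147, 0.866)
t=7.500: state=(-0.761, 2.155)
t=7.620: state=(-0.476, 2.572)

(theta, omega) = (-0.476, 2.572)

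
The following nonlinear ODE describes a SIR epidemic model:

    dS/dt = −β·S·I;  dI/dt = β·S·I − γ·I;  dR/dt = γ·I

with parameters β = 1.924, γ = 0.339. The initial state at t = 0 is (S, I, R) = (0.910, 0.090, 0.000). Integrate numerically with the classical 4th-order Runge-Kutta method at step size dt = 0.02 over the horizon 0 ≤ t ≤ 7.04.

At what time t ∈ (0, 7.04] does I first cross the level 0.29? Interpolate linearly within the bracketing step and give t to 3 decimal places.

t=0.000: state=(0.910, 0.090, 0.000)
step 1 (dt=0.02): k1=(-0.158, 0.127, 0.031), k2=(-0.160, 0.129, 0.031), k3=(-0.160, 0.129, 0.031), k4=(-0.162, 0.130, 0.031); state += dt/6·(k1+2k2+2k3+k4)
t=0.020: state=(0.907, 0.093, 0.001)
t=0.040: state=(0.904, 0.095, 0.001)
t=0.060: state=(0.900, 0.098, 0.002)
continuing one RK4 step at a time; state shown every 25 steps (Δt=0.5):
t=0.500: state=(0.804, 0.174, 0.022)
t=0.960: state=(0.657, 0.285, 0.057)
next step: t=0.980: state=(0.650, 0.291, 0.059) — I has crossed 0.29
linear interpolation between t=0.960 (0.28525) and t=0.980 (0.29054) → t≈0.978

t = 0.978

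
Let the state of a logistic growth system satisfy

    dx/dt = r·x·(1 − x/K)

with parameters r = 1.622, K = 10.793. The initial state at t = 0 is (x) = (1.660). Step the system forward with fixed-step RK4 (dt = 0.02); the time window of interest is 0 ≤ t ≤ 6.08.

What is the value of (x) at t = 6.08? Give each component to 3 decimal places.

(x) = (10.790)

t=0.000: state=(1.660)
step 1 (dt=0.02): k1=(2.278), k2=(2.304), k3=(2.304), k4=(2.330); state += dt/6·(k1+2k2+2k3+k4)
t=0.020: state=(1.706)
t=0.040: state=(1.753)
t=0.060: state=(1.801)
continuing one RK4 step at a time; state shown every 10 steps (Δt=0.2):
t=0.200: state=(2.168)
t=0.400: state=(2.785)
t=0.600: state=(3.505)
t=0.800: state=(4.312)
t=1.000: state=(5.172)
t=1.200: state=(6.045)
t=1.400: state=(6.884)
t=1.600: state=(7.651)
t=1.800: state=(8.322)
t=2.000: state=(8.886)
t=2.200: state=(9.343)
t=2.400: state=(9.704)
t=2.600: state=(9.983)
t=2.800: state=(10.195)
t=3.000: state=(10.354)
t=3.200: state=(10.472)
t=3.400: state=(10.559)
t=3.600: state=(10.623)
t=3.800: state=(10.669)
t=4.000: state=(10.703)
t=4.200: state=(10.728)
t=4.400: state=(10.746)
t=4.600: state=(10.759)
t=4.800: state=(10.768)
t=5.000: state=(10.775)
t=5.200: state=(10.780)
t=5.400: state=(10.784)
t=5.600: state=(10.786)
t=5.800: state=(10.788)
t=6.000: state=(10.789)
t=6.080: state=(10.790)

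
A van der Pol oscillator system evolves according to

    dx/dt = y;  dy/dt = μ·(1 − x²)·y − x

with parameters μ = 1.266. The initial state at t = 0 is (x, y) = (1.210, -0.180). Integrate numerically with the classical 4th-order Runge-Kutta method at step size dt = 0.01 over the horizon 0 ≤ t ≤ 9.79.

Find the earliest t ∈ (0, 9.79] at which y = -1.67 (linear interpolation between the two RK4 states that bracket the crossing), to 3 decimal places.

t = 1.172

t=0.000: state=(1.210, -0.180)
step 1 (dt=0.01): k1=(-0.180, -1.104), k2=(-0.186, -1.101), k3=(-0.186, -1.101), k4=(-0.191, -1.097); state += dt/6·(k1+2k2+2k3+k4)
t=0.010: state=(1.208, -0.191)
t=0.020: state=(1.206, -0.202)
t=0.030: state=(1.204, -0.213)
continuing one RK4 step at a time; state shown every 50 steps (Δt=0.5):
t=0.500: state=(0.992, -0.681)
t=1.000: state=(0.506, -1.327)
t=1.170: state=(0.253, -1.665)
next step: t=1.180: state=(0.236, -1.688) — y has crossed -1.67
linear interpolation between t=1.170 (-1.66533) and t=1.180 (-1.68773) → t≈1.172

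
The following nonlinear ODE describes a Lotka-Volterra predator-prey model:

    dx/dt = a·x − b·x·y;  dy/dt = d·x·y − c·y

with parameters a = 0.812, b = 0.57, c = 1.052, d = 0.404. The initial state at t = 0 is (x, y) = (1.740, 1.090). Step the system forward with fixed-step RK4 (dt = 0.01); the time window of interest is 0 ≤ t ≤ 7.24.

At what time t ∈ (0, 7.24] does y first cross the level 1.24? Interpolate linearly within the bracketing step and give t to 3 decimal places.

t=0.000: state=(1.740, 1.090)
step 1 (dt=0.01): k1=(0.332, -0.380), k2=(0.334, -0.379), k3=(0.334, -0.379), k4=(0.336, -0.378); state += dt/6·(k1+2k2+2k3+k4)
t=0.010: state=(1.743, 1.086)
t=0.020: state=(1.747, 1.082)
t=0.030: state=(1.750, 1.079)
continuing one RK4 step at a time; state shown every 25 steps (Δt=0.25):
t=0.250: state=(1.837, 1.004)
t=0.500: state=(1.960, 0.934)
t=0.750: state=(2.110, 0.882)
t=1.000: state=(2.286, 0.846)
t=1.250: state=(2.486, 0.828)
t=1.500: state=(2.708, 0.827)
t=1.750: state=(2.945, 0.846)
t=2.000: state=(3.190, 0.886)
t=2.250: state=(3.429, 0.952)
t=2.500: state=(3.645, 1.046)
t=2.750: state=(3.814, 1.173)
t=2.860: state=(3.867, 1.239)
next step: t=2.870: state=(3.871, 1.246) — y has crossed 1.24
linear interpolation between t=2.860 (1.23918) and t=2.870 (1.24553) → t≈2.861

t = 2.861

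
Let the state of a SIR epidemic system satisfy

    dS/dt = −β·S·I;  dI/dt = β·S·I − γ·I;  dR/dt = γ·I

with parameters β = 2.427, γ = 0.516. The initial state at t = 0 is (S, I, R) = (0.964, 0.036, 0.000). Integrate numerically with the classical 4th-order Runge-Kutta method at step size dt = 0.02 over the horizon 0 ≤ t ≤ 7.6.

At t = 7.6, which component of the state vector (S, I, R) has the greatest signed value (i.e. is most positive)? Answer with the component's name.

largest component: R

t=0.000: state=(0.964, 0.036, 0.000)
step 1 (dt=0.02): k1=(-0.084, 0.066, 0.019), k2=(-0.086, 0.067, 0.019), k3=(-0.086, 0.067, 0.019), k4=(-0.087, 0.068, 0.019); state += dt/6·(k1+2k2+2k3+k4)
t=0.020: state=(0.962, 0.037, 0.000)
t=0.040: state=(0.961, 0.039, 0.001)
t=0.060: state=(0.959, 0.040, 0.001)
continuing one RK4 step at a time; state shown every 25 steps (Δt=0.5):
t=0.500: state=(0.898, 0.087, 0.015)
t=1.000: state=(0.766, 0.185, 0.049)
t=1.500: state=(0.564, 0.322, 0.114)
t=2.000: state=(0.354, 0.433, 0.213)
t=2.500: state=(0.204, 0.466, 0.330)
t=3.000: state=(0.117, 0.435, 0.448)
t=3.500: state=(0.072, 0.376, 0.552)
t=4.000: state=(0.047, 0.312, 0.641)
t=4.500: state=(0.034, 0.253, 0.714)
t=5.000: state=(0.026, 0.202, 0.772)
t=5.500: state=(0.020, 0.161, 0.819)
t=6.000: state=(0.017, 0.127, 0.856)
t=6.500: state=(0.015, 0.100, 0.885)
t=7.000: state=(0.013, 0.079, 0.908)
t=7.500: state=(0.012, 0.062, 0.926)
t=7.600: state=(0.012, 0.059, 0.929)
compare at T: S=0.012, I=0.059, R=0.929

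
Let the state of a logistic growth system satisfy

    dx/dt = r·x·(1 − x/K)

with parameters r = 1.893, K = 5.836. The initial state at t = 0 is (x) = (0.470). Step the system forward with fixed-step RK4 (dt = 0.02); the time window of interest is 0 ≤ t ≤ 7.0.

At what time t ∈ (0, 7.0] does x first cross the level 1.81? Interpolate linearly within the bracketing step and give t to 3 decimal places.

t = 0.864

t=0.000: state=(0.470)
step 1 (dt=0.02): k1=(0.818), k2=(0.831), k3=(0.831), k4=(0.844); state += dt/6·(k1+2k2+2k3+k4)
t=0.020: state=(0.487)
t=0.040: state=(0.504)
t=0.060: state=(0.521)
continuing one RK4 step at a time; state shown every 25 steps (Δt=0.5):
t=0.500: state=(1.075)
t=0.860: state=(1.800)
next step: t=0.880: state=(1.848) — x has crossed 1.81
linear interpolation between t=0.860 (1.80043) and t=0.880 (1.84790) → t≈0.864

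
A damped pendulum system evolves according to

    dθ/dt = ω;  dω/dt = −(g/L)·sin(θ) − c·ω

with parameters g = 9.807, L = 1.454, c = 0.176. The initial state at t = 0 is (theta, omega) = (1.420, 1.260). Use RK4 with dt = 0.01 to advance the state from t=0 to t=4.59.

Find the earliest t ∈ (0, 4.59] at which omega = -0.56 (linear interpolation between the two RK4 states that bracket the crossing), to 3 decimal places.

t=0.000: state=(1.420, 1.260)
step 1 (dt=0.01): k1=(1.260, -6.890), k2=(1.226, -6.890), k3=(1.226, -6.890), k4=(1.191, -6.890); state += dt/6·(k1+2k2+2k3+k4)
t=0.010: state=(1.432, 1.191)
t=0.020: state=(1.444, 1.122)
t=0.030: state=(1.455, 1.053)
continuing one RK4 step at a time; state shown every 20 steps (Δt=0.2):
t=0.200: state=(1.535, -0.105)
t=0.260: state=(1.517, -0.506)
next step: t=0.270: state=(1.511, -0.572) — omega has crossed -0.56
linear interpolation between t=0.260 (-0.50610) and t=0.270 (-0.57249) → t≈0.268

t = 0.268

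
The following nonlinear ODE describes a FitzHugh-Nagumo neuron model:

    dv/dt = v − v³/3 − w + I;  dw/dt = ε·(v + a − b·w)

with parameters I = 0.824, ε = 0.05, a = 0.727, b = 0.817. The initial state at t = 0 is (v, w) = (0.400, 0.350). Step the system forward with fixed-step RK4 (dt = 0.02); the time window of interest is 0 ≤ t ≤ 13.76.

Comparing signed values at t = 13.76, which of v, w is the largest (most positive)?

largest component: w

t=0.000: state=(0.400, 0.350)
step 1 (dt=0.02): k1=(0.853, 0.042), k2=(0.859, 0.042), k3=(0.859, 0.042), k4=(0.866, 0.043); state += dt/6·(k1+2k2+2k3+k4)
t=0.020: state=(0.417, 0.351)
t=0.040: state=(0.435, 0.352)
t=0.060: state=(0.452, 0.353)
continuing one RK4 step at a time; state shown every 25 steps (Δt=0.5):
t=0.500: state=(0.900, 0.377)
t=1.000: state=(1.419, 0.416)
t=1.500: state=(1.727, 0.465)
t=2.000: state=(1.831, 0.518)
t=2.500: state=(1.848, 0.571)
t=3.000: state=(1.838, 0.623)
t=3.500: state=(1.820, 0.674)
t=4.000: state=(1.800, 0.723)
t=4.500: state=(1.778, 0.771)
t=5.000: state=(1.757, 0.817)
t=5.500: state=(1.735, 0.862)
t=6.000: state=(1.713, 0.905)
t=6.500: state=(1.691, 0.947)
t=7.000: state=(1.669, 0.987)
t=7.500: state=(1.647, 1.026)
t=8.000: state=(1.625, 1.064)
t=8.500: state=(1.602, 1.100)
t=9.000: state=(1.580, 1.135)
t=9.500: state=(1.557, 1.169)
t=10.000: state=(1.534, 1.202)
t=10.500: state=(1.510, 1.233)
t=11.000: state=(1.487, 1.263)
t=11.500: state=(1.463, 1.292)
t=12.000: state=(1.438, 1.320)
t=12.500: state=(1.413, 1.347)
t=13.000: state=(1.388, 1.372)
t=13.500: state=(1.362, 1.396)
t=13.760: state=(1.348, 1.408)
compare at T: v=1.348, w=1.408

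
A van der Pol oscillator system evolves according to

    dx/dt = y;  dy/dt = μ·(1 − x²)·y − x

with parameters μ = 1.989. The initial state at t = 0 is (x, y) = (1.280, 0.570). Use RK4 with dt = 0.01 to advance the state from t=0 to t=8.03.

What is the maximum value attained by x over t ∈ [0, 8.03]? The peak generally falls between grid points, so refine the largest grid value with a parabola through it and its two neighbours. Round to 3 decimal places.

t=0.000: state=(1.280, 0.570)
step 1 (dt=0.01): k1=(0.570, -2.004), k2=(0.560, -2.002), k3=(0.560, -2.002), k4=(0.550, -2.000); state += dt/6·(k1+2k2+2k3+k4)
t=0.010: state=(1.286, 0.550)
t=0.020: state=(1.291, 0.530)
t=0.030: state=(1.296, 0.510)
continuing one RK4 step at a time; state shown every 50 steps (Δt=0.5):
t=0.500: state=(1.349, -0.203)
t=1.000: state=(1.142, -0.606)
t=1.500: state=(0.716, -1.185)
t=2.000: state=(-0.249, -3.006)
t=2.500: state=(-1.816, -1.616)
t=3.000: state=(-1.981, 0.227)
t=3.500: state=(-1.825, 0.363)
t=4.000: state=(-1.625, 0.441)
t=4.500: state=(-1.375, 0.571)
t=5.000: state=(-1.028, 0.864)
t=5.500: state=(-0.413, 1.792)
t=6.000: state=(1.041, 3.781)
t=6.500: state=(2.012, 0.213)
t=7.000: state=(1.930, -0.315)
t=7.500: state=(1.753, -0.391)
t=8.000: state=(1.537, -0.481)
t=8.030: state=(1.522, -0.488)
largest grid value and its neighbours: x(6.570)=2.01967, x(6.580)=2.01981, x(6.590)=2.01974
parabola through these three points peaks at t≈6.582 with x≈2.01981

max x = 2.020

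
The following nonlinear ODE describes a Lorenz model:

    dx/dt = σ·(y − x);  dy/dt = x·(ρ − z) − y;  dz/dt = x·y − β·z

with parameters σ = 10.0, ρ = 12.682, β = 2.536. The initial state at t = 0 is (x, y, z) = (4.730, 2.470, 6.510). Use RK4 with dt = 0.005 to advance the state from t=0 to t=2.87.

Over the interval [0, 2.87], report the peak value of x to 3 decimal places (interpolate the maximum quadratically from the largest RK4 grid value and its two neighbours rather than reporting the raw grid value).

t=0.000: state=(4.730, 2.470, 6.510)
step 1 (dt=0.005): k1=(-22.600, 26.724, -4.826), k2=(-21.367, 26.364, -4.623), k3=(-21.407, 26.382, -4.621), k4=(-20.211, 26.038, -4.422); state += dt/6·(k1+2k2+2k3+k4)
t=0.005: state=(4.623, 2.602, 6.487)
t=0.010: state=(4.528, 2.730, 6.466)
t=0.015: state=(4.443, 2.856, 6.447)
continuing one RK4 step at a time; state shown every 20 steps (Δt=0.1):
t=0.100: state=(4.167, 4.755, 6.419)
t=0.200: state=(5.329, 6.904, 7.434)
t=0.300: state=(7.003, 8.582, 10.103)
t=0.400: state=(8.025, 8.274, 13.675)
t=0.500: state=(7.352, 5.873, 15.537)
t=0.600: state=(5.550, 3.693, 14.723)
t=0.700: state=(4.001, 2.841, 12.738)
t=0.800: state=(3.252, 2.888, 10.765)
t=0.900: state=(3.204, 3.441, 9.235)
t=1.000: state=(3.687, 4.402, 8.349)
t=1.100: state=(4.609, 5.718, 8.337)
t=1.200: state=(5.827, 7.086, 9.463)
t=1.300: state=(6.921, 7.723, 11.623)
t=1.400: state=(7.209, 6.928, 13.718)
t=1.500: state=(6.434, 5.285, 14.351)
t=1.600: state=(5.209, 4.043, 13.488)
t=1.700: state=(4.276, 3.613, 12.023)
t=1.800: state=(3.900, 3.799, 10.636)
t=1.900: state=(4.040, 4.404, 9.674)
t=2.000: state=(4.590, 5.306, 9.354)
t=2.100: state=(5.412, 6.296, 9.841)
t=2.200: state=(6.241, 6.942, 11.099)
t=2.300: state=(6.670, 6.773, 12.601)
t=2.400: state=(6.420, 5.852, 13.470)
t=2.500: state=(5.676, 4.844, 13.294)
t=2.600: state=(4.913, 4.278, 12.413)
t=2.700: state=(4.468, 4.225, 11.362)
t=2.800: state=(4.424, 4.568, 10.522)
t=2.870: state=(4.606, 4.975, 10.189)
largest grid value and its neighbours: x(0.410)=8.04011, x(0.415)=8.04071, x(0.420)=8.03649
parabola through these three points peaks at t≈0.413 with x≈8.04105

max x = 8.041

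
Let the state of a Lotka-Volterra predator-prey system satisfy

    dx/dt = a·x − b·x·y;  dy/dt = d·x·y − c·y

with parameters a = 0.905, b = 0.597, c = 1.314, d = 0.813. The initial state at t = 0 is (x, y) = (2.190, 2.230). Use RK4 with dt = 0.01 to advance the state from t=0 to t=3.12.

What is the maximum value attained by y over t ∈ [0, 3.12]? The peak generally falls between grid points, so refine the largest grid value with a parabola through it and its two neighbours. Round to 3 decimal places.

max y = 2.540

t=0.000: state=(2.190, 2.230)
step 1 (dt=0.01): k1=(-0.934, 1.040), k2=(-0.938, 1.034), k3=(-0.938, 1.034), k4=(-0.943, 1.028); state += dt/6·(k1+2k2+2k3+k4)
t=0.010: state=(2.181, 2.240)
t=0.020: state=(2.171, 2.251)
t=0.030: state=(2.162, 2.261)
continuing one RK4 step at a time; state shown every 20 steps (Δt=0.2):
t=0.200: state=(1.988, 2.409)
t=0.400: state=(1.775, 2.515)
t=0.600: state=(1.572, 2.538)
t=0.800: state=(1.395, 2.482)
t=1.000: state=(1.251, 2.366)
t=1.200: state=(1.140, 2.208)
t=1.400: state=(1.061, 2.030)
t=1.600: state=(1.009, 1.846)
t=1.800: state=(0.980, 1.668)
t=2.000: state=(0.972, 1.503)
t=2.200: state=(0.983, 1.354)
t=2.400: state=(1.010, 1.224)
t=2.600: state=(1.053, 1.113)
t=2.800: state=(1.111, 1.020)
t=3.000: state=(1.184, 0.945)
t=3.120: state=(1.235, 0.908)
largest grid value and its neighbours: y(0.540)=2.53981, y(0.550)=2.53999, y(0.560)=2.53997
parabola through these three points peaks at t≈0.554 with y≈2.54001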